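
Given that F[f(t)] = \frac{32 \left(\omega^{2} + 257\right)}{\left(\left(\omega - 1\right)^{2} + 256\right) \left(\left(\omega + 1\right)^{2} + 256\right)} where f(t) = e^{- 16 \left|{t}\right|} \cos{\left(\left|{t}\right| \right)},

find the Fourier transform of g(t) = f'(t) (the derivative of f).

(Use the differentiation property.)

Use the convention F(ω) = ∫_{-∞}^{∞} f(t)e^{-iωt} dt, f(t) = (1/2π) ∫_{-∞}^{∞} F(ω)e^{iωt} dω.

F[g](ω) = \frac{32 i \omega \left(\omega^{2} + 257\right)}{\omega^{4} + 510 \omega^{2} + 66049}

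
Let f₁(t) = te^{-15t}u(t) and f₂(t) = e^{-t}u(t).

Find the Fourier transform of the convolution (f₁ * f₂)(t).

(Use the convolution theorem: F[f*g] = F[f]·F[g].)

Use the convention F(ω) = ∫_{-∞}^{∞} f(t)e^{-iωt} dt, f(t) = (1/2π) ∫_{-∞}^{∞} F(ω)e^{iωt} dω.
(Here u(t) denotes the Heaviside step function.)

F[f₁*f₂](ω) = \frac{1}{\left(i \omega + 1\right) \left(i \omega + 15\right)^{2}}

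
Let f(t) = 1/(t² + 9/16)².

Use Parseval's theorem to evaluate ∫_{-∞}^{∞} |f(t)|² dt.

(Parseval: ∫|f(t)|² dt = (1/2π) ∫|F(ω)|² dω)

∫|f(t)|² dt = \frac{5120 \pi}{2187}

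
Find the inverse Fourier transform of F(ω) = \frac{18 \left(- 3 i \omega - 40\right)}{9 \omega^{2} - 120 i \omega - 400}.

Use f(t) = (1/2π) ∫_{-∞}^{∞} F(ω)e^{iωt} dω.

f(t) = 6 \left(\frac{20 t}{3} + 1\right) e^{- \frac{20 t}{3}} u\left(t\right)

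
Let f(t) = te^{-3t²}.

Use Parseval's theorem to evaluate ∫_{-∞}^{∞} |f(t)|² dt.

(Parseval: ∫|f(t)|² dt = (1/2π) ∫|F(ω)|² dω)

∫|f(t)|² dt = \frac{\sqrt{6} \sqrt{\pi}}{72}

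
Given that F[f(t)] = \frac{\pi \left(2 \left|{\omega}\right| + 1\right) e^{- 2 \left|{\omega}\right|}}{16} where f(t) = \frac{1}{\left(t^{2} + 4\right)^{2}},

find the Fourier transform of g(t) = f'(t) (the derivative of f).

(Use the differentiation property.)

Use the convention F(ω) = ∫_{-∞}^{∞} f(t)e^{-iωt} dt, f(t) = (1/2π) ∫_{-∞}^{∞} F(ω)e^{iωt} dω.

F[g](ω) = \frac{i \pi \omega \left(2 \left|{\omega}\right| + 1\right) e^{- 2 \left|{\omega}\right|}}{16}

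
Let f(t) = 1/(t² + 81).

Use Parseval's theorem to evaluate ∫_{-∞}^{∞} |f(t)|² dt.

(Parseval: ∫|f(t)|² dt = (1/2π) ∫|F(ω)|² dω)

∫|f(t)|² dt = \frac{\pi}{1458}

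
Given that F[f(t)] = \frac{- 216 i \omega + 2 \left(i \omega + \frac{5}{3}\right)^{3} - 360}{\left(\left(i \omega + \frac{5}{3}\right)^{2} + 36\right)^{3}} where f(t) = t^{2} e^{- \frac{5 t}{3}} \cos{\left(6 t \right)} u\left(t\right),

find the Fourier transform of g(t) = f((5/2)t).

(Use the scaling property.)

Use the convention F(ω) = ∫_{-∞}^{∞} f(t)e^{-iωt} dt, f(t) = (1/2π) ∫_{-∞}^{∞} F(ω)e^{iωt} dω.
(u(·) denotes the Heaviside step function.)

F[g](ω) = \frac{2700 \left(- 145800 i \omega + \left(6 i \omega + 25\right)^{3} - 607500\right)}{\left(\left(6 i \omega + 25\right)^{2} + 8100\right)^{3}}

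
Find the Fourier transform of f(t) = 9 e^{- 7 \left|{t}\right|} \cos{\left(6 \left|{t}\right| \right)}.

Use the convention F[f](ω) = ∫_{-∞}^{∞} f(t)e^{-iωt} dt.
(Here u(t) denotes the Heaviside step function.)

F(ω) = \frac{126 \left(\omega^{2} + 85\right)}{\omega^{4} + 26 \omega^{2} + 7225}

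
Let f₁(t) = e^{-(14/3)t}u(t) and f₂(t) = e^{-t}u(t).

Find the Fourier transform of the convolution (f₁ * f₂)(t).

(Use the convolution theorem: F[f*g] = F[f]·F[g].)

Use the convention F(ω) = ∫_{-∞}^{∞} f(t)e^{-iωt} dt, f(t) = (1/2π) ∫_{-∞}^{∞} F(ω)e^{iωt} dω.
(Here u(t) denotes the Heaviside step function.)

F[f₁*f₂](ω) = \frac{3}{\left(i \omega + 1\right) \left(3 i \omega + 14\right)}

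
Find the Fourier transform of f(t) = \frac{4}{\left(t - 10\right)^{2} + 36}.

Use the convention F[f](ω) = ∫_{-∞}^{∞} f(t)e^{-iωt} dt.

F(ω) = \frac{2 \pi e^{- 10 i \omega - 6 \left|{\omega}\right|}}{3}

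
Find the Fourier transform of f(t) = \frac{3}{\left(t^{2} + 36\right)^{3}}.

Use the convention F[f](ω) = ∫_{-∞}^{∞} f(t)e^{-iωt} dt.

F(ω) = \frac{\pi \left(12 \omega^{2} + 6 \left|{\omega}\right| + 1\right) e^{- 6 \left|{\omega}\right|}}{6912}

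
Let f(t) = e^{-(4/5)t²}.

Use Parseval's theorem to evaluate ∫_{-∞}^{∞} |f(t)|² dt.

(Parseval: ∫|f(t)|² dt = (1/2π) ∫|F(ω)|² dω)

∫|f(t)|² dt = \frac{\sqrt{10} \sqrt{\pi}}{4}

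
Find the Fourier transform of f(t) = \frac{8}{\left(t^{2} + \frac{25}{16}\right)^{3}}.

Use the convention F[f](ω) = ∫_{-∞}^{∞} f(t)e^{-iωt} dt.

F(ω) = \frac{64 \pi \left(25 \omega^{2} + 60 \left|{\omega}\right| + 48\right) e^{- \frac{5 \left|{\omega}\right|}{4}}}{3125}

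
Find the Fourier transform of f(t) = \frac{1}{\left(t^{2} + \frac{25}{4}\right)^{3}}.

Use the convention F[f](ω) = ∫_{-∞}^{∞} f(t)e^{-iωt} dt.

F(ω) = \frac{\pi \left(25 \omega^{2} + 30 \left|{\omega}\right| + 12\right) e^{- \frac{5 \left|{\omega}\right|}{2}}}{3125}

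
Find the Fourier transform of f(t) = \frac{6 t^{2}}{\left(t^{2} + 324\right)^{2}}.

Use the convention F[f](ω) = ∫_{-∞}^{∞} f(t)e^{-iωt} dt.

F(ω) = \frac{\pi \left(1 - 18 \left|{\omega}\right|\right) e^{- 18 \left|{\omega}\right|}}{6}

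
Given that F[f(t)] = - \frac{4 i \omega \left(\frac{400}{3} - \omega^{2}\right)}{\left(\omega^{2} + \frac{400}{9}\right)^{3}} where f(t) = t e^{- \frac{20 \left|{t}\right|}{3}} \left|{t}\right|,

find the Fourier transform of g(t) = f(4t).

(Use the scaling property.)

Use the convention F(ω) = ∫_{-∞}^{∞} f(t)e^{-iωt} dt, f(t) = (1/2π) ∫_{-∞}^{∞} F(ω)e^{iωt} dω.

F[g](ω) = \frac{15552 i \omega \left(3 \omega^{2} - 6400\right)}{\left(9 \omega^{2} + 6400\right)^{3}}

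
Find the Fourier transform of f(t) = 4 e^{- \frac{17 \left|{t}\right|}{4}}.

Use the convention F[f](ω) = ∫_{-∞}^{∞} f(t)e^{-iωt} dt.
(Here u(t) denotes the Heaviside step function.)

F(ω) = \frac{544}{16 \omega^{2} + 289}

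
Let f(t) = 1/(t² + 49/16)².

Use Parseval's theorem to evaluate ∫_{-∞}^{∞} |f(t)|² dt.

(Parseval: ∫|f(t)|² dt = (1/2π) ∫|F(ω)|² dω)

∫|f(t)|² dt = \frac{5120 \pi}{823543}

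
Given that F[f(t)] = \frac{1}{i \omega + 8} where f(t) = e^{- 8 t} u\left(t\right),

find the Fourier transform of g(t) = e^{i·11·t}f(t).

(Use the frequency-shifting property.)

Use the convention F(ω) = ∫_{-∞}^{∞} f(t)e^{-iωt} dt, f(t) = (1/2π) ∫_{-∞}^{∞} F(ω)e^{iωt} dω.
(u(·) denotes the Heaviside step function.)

F[g](ω) = \frac{1}{i \left(\omega - 11\right) + 8}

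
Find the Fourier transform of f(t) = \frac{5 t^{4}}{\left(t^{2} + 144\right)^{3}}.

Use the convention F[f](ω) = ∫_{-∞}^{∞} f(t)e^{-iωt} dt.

F(ω) = \frac{5 \pi \left(48 \omega^{2} - 20 \left|{\omega}\right| + 1\right) e^{- 12 \left|{\omega}\right|}}{32}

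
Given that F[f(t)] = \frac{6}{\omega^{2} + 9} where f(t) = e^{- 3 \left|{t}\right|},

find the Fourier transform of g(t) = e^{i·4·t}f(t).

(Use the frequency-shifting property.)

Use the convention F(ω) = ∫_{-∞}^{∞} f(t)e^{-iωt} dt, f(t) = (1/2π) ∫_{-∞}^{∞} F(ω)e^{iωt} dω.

F[g](ω) = \frac{6}{\left(\omega - 4\right)^{2} + 9}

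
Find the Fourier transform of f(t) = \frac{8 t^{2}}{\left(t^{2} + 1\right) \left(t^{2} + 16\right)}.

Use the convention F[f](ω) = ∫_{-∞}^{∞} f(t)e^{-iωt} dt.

F(ω) = \frac{8 \pi \left(4 - e^{3 \left|{\omega}\right|}\right) e^{- 4 \left|{\omega}\right|}}{15}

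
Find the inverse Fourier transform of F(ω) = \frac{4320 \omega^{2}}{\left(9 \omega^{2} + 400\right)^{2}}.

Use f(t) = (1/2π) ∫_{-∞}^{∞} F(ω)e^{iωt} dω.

f(t) = 2 \left(1 - \frac{20 \left|{t}\right|}{3}\right) e^{- \frac{20 \left|{t}\right|}{3}}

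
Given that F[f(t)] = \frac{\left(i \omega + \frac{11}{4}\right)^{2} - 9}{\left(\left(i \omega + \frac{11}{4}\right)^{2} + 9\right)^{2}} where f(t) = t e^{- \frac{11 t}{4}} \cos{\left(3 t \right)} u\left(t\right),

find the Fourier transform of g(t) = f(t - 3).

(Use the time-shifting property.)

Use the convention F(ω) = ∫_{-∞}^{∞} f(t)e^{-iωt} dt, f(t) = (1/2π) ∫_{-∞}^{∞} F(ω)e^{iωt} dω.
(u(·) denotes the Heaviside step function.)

F[g](ω) = \frac{16 \left(\left(4 i \omega + 11\right)^{2} - 144\right) e^{- 3 i \omega}}{\left(\left(4 i \omega + 11\right)^{2} + 144\right)^{2}}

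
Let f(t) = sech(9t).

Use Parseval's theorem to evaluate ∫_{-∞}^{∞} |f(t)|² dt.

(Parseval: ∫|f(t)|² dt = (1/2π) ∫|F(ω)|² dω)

∫|f(t)|² dt = \frac{2}{9}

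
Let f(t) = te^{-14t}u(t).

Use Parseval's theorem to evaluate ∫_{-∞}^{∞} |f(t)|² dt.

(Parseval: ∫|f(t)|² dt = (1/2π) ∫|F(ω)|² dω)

∫|f(t)|² dt = \frac{1}{10976}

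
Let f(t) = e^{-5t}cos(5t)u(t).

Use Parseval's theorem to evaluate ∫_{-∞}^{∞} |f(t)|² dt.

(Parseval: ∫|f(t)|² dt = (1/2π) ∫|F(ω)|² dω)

∫|f(t)|² dt = \frac{3}{40}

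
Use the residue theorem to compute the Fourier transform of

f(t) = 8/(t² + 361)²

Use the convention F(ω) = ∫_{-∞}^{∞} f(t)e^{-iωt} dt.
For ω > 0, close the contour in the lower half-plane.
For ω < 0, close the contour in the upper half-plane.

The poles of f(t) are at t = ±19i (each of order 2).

Let g(z) = f(z)e^{-iωz}; for large |z| the factor e^{-iωz} decays in the lower half-plane when ω > 0 and in the upper half-plane when ω < 0.

Case ω > 0 (lower half-plane, clockwise contour ⇒ F(ω) = -2πi·ΣRes):
  Res_{z = - 19 i} g(z) = \frac{2 i \left(19 \omega + 1\right) e^{- 19 \omega}}{6859} (pole of order 2)
  F(ω) = -2πi·ΣRes = \frac{4 \pi \left(19 \omega + 1\right) e^{- 19 \omega}}{6859}

Case ω < 0 (upper half-plane, counterclockwise contour ⇒ F(ω) = +2πi·ΣRes):
  Res_{z = 19 i} g(z) = \frac{2 i \left(19 \omega - 1\right) e^{19 \omega}}{6859} (pole of order 2)
  F(ω) = 2πi·ΣRes = \frac{4 \pi \left(1 - 19 \omega\right) e^{19 \omega}}{6859}

Both cases combine into a single formula in |ω|:

F(ω) = \frac{4 \pi \left(19 \left|{\omega}\right| + 1\right) e^{- 19 \left|{\omega}\right|}}{6859}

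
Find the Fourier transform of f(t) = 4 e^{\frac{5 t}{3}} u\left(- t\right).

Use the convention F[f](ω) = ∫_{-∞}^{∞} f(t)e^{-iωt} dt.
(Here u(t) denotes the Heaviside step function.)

F(ω) = - \frac{12}{3 i \omega - 5}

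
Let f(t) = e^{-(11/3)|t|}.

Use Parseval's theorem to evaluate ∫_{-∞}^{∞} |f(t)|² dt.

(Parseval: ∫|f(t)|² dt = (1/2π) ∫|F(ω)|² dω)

∫|f(t)|² dt = \frac{3}{11}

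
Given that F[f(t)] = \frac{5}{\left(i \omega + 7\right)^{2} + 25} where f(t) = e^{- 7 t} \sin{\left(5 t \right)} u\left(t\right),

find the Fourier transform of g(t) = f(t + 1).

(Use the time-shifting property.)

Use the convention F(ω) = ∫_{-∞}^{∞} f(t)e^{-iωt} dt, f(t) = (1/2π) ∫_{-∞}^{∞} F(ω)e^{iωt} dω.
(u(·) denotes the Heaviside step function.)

F[g](ω) = \frac{5 e^{i \omega}}{\left(i \omega + 7\right)^{2} + 25}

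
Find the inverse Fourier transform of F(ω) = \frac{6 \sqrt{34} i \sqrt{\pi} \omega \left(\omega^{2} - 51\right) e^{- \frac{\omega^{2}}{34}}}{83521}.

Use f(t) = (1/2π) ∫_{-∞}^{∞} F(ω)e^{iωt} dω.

f(t) = 6 t^{3} e^{- \frac{17 t^{2}}{2}}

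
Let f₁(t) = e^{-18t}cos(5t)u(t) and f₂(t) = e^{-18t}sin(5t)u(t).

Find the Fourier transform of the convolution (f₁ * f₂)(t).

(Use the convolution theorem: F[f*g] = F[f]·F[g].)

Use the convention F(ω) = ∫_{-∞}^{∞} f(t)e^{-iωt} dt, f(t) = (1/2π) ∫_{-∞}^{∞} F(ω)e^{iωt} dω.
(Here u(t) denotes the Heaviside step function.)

F[f₁*f₂](ω) = \frac{5 \left(i \omega + 18\right)}{\left(\left(i \omega + 18\right)^{2} + 25\right)^{2}}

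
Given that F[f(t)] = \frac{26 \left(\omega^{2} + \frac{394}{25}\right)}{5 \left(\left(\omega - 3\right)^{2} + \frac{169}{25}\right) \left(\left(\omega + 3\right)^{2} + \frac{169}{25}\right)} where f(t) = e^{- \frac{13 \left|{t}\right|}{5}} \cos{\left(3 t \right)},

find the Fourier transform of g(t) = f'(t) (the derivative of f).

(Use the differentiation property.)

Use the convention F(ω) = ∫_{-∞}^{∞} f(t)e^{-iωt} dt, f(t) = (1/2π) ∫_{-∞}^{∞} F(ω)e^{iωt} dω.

F[g](ω) = \frac{130 i \omega \left(25 \omega^{2} + 394\right)}{625 \omega^{4} - 2800 \omega^{2} + 155236}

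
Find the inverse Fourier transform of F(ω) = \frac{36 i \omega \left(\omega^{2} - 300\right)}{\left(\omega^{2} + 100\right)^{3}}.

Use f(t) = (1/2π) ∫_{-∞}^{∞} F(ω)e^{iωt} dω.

f(t) = 9 t e^{- 10 \left|{t}\right|} \left|{t}\right|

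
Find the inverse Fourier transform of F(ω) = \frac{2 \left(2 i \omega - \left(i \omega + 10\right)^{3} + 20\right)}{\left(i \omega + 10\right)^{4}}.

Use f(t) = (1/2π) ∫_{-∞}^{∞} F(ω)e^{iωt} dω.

f(t) = 2 \left(t^{2} - 1\right) e^{- 10 t} u\left(t\right)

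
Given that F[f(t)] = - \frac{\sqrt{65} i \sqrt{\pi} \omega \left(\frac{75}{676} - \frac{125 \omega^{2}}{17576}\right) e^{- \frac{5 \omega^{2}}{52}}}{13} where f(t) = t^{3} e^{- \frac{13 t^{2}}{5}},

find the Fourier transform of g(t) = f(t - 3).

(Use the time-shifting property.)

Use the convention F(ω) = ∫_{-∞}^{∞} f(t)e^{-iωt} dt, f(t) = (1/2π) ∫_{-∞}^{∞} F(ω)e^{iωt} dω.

F[g](ω) = \frac{25 \sqrt{65} i \sqrt{\pi} \omega \left(5 \omega^{2} - 78\right) e^{- \frac{\omega \left(5 \omega + 156 i\right)}{52}}}{228488}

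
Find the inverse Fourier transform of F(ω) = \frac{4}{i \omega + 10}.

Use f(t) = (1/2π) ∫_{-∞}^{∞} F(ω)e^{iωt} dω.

f(t) = 4 e^{- 10 t} u\left(t\right)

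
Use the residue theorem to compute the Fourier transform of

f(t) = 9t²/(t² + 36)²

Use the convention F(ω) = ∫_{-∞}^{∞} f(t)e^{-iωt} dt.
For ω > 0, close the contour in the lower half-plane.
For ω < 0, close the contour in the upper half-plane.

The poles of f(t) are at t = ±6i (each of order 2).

Let g(z) = f(z)e^{-iωz}; for large |z| the factor e^{-iωz} decays in the lower half-plane when ω > 0 and in the upper half-plane when ω < 0.

Case ω > 0 (lower half-plane, clockwise contour ⇒ F(ω) = -2πi·ΣRes):
  Res_{z = - 6 i} g(z) = \frac{3 i \left(1 - 6 \omega\right) e^{- 6 \omega}}{8} (pole of order 2)
  F(ω) = -2πi·ΣRes = \frac{3 \pi \left(1 - 6 \omega\right) e^{- 6 \omega}}{4}

Case ω < 0 (upper half-plane, counterclockwise contour ⇒ F(ω) = +2πi·ΣRes):
  Res_{z = 6 i} g(z) = \frac{3 i \left(- 6 \omega - 1\right) e^{6 \omega}}{8} (pole of order 2)
  F(ω) = 2πi·ΣRes = \frac{3 \pi \left(6 \omega + 1\right) e^{6 \omega}}{4}

Both cases combine into a single formula in |ω|:

F(ω) = \frac{3 \pi \left(1 - 6 \left|{\omega}\right|\right) e^{- 6 \left|{\omega}\right|}}{4}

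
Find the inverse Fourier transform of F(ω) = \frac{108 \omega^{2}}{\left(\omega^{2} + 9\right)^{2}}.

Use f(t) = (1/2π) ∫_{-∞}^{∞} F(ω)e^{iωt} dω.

f(t) = 9 \left(1 - 3 \left|{t}\right|\right) e^{- 3 \left|{t}\right|}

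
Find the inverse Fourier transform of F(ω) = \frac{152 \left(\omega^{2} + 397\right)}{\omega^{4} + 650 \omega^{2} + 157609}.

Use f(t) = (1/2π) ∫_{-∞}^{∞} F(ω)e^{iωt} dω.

f(t) = 4 e^{- 19 \left|{t}\right|} \cos{\left(6 \left|{t}\right| \right)}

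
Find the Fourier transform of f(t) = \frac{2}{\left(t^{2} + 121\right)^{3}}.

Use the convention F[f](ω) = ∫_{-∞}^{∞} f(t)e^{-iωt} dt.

F(ω) = \frac{\pi \left(121 \omega^{2} + 33 \left|{\omega}\right| + 3\right) e^{- 11 \left|{\omega}\right|}}{644204}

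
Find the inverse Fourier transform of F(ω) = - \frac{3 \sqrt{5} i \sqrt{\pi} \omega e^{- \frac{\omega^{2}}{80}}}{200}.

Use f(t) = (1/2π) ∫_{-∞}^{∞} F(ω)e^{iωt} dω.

f(t) = 6 t e^{- 20 t^{2}}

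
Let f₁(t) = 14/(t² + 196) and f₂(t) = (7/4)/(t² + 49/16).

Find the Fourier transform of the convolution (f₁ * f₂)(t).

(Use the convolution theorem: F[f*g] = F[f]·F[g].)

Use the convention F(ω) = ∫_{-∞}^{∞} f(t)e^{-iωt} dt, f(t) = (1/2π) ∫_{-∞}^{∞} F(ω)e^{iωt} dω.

F[f₁*f₂](ω) = \pi^{2} e^{- \frac{63 \left|{\omega}\right|}{4}}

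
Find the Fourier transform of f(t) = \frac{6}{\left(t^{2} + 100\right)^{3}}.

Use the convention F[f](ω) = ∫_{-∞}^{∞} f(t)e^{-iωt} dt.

F(ω) = \frac{3 \pi \left(100 \omega^{2} + 30 \left|{\omega}\right| + 3\right) e^{- 10 \left|{\omega}\right|}}{400000}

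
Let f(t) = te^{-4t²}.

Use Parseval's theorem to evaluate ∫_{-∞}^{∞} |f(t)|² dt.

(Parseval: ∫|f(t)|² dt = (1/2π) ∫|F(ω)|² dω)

∫|f(t)|² dt = \frac{\sqrt{2} \sqrt{\pi}}{64}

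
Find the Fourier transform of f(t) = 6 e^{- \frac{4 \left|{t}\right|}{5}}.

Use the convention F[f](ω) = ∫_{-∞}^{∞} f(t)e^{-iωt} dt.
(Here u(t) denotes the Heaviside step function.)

F(ω) = \frac{240}{25 \omega^{2} + 16}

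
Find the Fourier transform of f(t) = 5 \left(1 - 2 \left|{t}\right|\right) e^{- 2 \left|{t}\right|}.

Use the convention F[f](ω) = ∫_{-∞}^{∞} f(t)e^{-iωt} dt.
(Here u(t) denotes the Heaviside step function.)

F(ω) = \frac{40 \omega^{2}}{\left(\omega^{2} + 4\right)^{2}}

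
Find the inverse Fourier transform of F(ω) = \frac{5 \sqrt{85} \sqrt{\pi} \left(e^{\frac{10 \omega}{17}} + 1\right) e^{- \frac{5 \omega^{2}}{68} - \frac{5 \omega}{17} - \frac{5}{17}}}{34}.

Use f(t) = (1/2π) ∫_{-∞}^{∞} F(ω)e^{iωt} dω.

f(t) = 5 e^{- \frac{17 t^{2}}{5}} \cos{\left(2 t \right)}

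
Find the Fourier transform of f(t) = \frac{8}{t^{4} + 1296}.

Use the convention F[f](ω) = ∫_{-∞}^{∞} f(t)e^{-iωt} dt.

F(ω) = \frac{\pi e^{- 3 \sqrt{2} \left|{\omega}\right|} \sin{\left(3 \sqrt{2} \left|{\omega}\right| + \frac{\pi}{4} \right)}}{27}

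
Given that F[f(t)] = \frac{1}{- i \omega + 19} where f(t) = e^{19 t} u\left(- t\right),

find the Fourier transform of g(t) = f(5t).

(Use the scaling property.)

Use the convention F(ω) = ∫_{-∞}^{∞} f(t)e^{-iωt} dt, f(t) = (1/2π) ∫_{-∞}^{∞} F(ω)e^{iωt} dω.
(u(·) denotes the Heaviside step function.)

F[g](ω) = \frac{i}{\omega + 95 i}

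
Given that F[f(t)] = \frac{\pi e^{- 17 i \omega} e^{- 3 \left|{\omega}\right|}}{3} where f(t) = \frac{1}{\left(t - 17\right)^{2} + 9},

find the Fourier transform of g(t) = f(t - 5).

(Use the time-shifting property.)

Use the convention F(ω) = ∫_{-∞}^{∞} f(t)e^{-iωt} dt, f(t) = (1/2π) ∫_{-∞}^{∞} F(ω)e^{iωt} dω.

F[g](ω) = \frac{\pi e^{- 22 i \omega - 3 \left|{\omega}\right|}}{3}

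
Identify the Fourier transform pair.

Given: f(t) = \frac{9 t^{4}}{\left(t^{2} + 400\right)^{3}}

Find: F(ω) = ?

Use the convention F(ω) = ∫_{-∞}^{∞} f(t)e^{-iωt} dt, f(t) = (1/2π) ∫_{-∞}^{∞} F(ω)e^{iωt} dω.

F(ω) = \frac{9 \pi \left(400 \omega^{2} - 100 \left|{\omega}\right| + 3\right) e^{- 20 \left|{\omega}\right|}}{160}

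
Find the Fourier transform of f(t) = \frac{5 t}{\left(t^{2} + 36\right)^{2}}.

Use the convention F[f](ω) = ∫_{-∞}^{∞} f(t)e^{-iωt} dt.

F(ω) = - \frac{5 i \pi \omega e^{- 6 \left|{\omega}\right|}}{12}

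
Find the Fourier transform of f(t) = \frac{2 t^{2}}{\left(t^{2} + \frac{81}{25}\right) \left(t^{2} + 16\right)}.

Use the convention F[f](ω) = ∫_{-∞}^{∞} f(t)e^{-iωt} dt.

F(ω) = \frac{200 \pi e^{- 4 \left|{\omega}\right|}}{319} - \frac{90 \pi e^{- \frac{9 \left|{\omega}\right|}{5}}}{319}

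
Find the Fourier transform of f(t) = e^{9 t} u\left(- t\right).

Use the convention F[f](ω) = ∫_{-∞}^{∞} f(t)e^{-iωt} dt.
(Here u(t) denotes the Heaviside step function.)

F(ω) = \frac{i}{\omega + 9 i}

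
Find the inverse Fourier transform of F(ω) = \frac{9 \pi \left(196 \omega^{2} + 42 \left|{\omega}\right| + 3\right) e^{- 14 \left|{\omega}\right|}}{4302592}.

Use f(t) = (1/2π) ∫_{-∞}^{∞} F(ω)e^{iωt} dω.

f(t) = \frac{9}{\left(t^{2} + 196\right)^{3}}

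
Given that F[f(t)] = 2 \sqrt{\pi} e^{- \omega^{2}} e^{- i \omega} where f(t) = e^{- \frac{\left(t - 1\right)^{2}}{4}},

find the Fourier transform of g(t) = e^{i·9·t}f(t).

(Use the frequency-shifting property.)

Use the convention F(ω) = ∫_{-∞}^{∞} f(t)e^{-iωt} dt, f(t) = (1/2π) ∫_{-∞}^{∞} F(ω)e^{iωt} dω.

F[g](ω) = 2 \sqrt{\pi} e^{- \left(\omega - 9\right) \left(\omega - 9 + i\right)}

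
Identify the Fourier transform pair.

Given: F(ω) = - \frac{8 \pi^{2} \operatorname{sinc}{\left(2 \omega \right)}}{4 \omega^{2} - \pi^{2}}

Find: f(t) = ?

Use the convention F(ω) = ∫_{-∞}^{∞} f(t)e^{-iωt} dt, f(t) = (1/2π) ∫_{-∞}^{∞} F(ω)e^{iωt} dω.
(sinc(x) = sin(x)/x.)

f(t) = 4 \left(\begin{cases} \frac{\cos{\left(\frac{\pi t}{2} \right)}}{2} + \frac{1}{2} & \text{for}\: \left|{t}\right| < 2 \\0 & \text{otherwise} \end{cases}\right)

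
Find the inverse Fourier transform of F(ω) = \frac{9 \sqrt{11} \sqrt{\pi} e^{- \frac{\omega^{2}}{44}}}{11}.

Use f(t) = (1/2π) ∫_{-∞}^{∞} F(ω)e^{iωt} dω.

f(t) = 9 e^{- 11 t^{2}}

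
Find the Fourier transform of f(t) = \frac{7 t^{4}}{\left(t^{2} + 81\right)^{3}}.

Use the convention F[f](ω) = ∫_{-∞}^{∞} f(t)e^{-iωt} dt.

F(ω) = \frac{7 \pi \left(27 \omega^{2} - 15 \left|{\omega}\right| + 1\right) e^{- 9 \left|{\omega}\right|}}{24}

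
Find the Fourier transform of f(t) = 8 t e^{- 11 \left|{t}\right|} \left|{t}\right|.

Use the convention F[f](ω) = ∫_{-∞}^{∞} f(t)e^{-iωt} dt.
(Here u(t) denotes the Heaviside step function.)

F(ω) = \frac{32 i \omega \left(\omega^{2} - 363\right)}{\left(\omega^{2} + 121\right)^{3}}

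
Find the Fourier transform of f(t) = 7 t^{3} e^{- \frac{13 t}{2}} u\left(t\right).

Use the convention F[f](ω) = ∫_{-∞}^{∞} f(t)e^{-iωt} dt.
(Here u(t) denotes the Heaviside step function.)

F(ω) = \frac{672}{\left(2 i \omega + 13\right)^{4}}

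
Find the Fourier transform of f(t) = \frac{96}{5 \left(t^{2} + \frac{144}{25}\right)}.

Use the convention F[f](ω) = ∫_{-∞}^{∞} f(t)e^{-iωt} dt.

F(ω) = 8 \pi e^{- \frac{12 \left|{\omega}\right|}{5}}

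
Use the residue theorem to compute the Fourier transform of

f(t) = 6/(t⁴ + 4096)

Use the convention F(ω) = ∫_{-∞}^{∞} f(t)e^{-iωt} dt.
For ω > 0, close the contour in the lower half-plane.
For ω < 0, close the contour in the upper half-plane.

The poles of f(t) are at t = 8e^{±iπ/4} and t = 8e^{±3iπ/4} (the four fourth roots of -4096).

Let g(z) = f(z)e^{-iωz}; for large |z| the factor e^{-iωz} decays in the lower half-plane when ω > 0 and in the upper half-plane when ω < 0.

Case ω > 0 (lower half-plane, clockwise contour ⇒ F(ω) = -2πi·ΣRes):
  Res_{z = - 4 \sqrt{2} - 4 \sqrt{2} i} g(z) = \frac{3 \sqrt{2} i \left(1 - i\right) e^{4 \sqrt{2} \omega \left(-1 + i\right)}}{2048}
  Res_{z = 4 \sqrt{2} - 4 \sqrt{2} i} g(z) = \frac{3 \sqrt{2} i \left(1 + i\right) e^{- 4 \sqrt{2} \omega \left(1 + i\right)}}{2048}
  F(ω) = -2πi·ΣRes = \frac{3 \sqrt{2} \pi \left(1 - i\right) \left(e^{8 \sqrt{2} i \omega} + i\right) e^{- 4 \sqrt{2} \omega \left(1 + i\right)}}{1024} = \frac{3 \sqrt{2} \pi \left(\sin{\left(4 \sqrt{2} \omega \right)} + \cos{\left(4 \sqrt{2} \omega \right)}\right) e^{- 4 \sqrt{2} \omega}}{512}

Case ω < 0 (upper half-plane, counterclockwise contour ⇒ F(ω) = +2πi·ΣRes):
  Res_{z = 4 \sqrt{2} + 4 \sqrt{2} i} g(z) = \frac{3 \sqrt{2} i \left(-1 + i\right) e^{4 \sqrt{2} \omega \left(1 - i\right)}}{2048}
  Res_{z = - 4 \sqrt{2} + 4 \sqrt{2} i} g(z) = \frac{3 \sqrt{2} \left(1 - i\right) e^{4 \sqrt{2} \omega \left(1 + i\right)}}{2048}
  F(ω) = 2πi·ΣRes = - \frac{3 \sqrt{2} i \pi \left(i \left(1 - i\right) e^{4 \sqrt{2} \omega \left(1 - i\right)} - \left(1 - i\right) e^{4 \sqrt{2} \omega \left(1 + i\right)}\right)}{1024} = \frac{3 \sqrt{2} \pi \left(- \sin{\left(4 \sqrt{2} \omega \right)} + \cos{\left(4 \sqrt{2} \omega \right)}\right) e^{4 \sqrt{2} \omega}}{512}

Both cases combine into a single formula in |ω|:

F(ω) = \frac{3 \sqrt{2} \pi \left(\sin{\left(4 \sqrt{2} \left|{\omega}\right| \right)} + \cos{\left(4 \sqrt{2} \left|{\omega}\right| \right)}\right) e^{- 4 \sqrt{2} \left|{\omega}\right|}}{512}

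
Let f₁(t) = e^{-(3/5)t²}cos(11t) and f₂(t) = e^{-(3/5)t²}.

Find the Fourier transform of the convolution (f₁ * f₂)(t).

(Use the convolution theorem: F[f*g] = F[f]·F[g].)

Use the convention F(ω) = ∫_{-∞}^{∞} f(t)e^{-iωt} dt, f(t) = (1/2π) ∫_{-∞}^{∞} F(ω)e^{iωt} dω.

F[f₁*f₂](ω) = \frac{5 \pi \left(e^{\frac{55 \omega}{3}} + 1\right) e^{- \frac{5 \omega^{2}}{6} - \frac{55 \omega}{6} - \frac{605}{12}}}{6}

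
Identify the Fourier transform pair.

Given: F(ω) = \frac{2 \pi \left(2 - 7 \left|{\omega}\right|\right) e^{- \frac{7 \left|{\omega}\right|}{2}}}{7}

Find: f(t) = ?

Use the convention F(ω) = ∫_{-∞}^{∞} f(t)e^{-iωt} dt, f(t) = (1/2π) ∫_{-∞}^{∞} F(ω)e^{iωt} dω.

f(t) = \frac{4 t^{2}}{\left(t^{2} + \frac{49}{4}\right)^{2}}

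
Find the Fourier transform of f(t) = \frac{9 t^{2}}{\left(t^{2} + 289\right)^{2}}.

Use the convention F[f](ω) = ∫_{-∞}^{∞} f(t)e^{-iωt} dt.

F(ω) = \frac{9 \pi \left(1 - 17 \left|{\omega}\right|\right) e^{- 17 \left|{\omega}\right|}}{34}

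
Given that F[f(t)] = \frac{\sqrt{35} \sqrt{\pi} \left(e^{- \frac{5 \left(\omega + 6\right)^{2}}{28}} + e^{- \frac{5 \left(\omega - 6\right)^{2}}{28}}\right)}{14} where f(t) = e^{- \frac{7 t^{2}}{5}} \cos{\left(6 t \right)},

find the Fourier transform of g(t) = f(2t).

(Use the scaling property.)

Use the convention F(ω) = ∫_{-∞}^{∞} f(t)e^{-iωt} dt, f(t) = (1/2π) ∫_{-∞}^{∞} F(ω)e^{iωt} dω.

F[g](ω) = \frac{\sqrt{35} \sqrt{\pi} \left(e^{\frac{15 \omega}{7}} + 1\right) e^{- \frac{5 \omega^{2}}{112} - \frac{15 \omega}{14} - \frac{45}{7}}}{28}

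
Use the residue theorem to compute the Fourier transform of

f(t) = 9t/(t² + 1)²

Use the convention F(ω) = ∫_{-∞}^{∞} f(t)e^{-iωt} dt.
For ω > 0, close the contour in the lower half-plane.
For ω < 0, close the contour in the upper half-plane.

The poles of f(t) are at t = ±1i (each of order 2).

Let g(z) = f(z)e^{-iωz}; for large |z| the factor e^{-iωz} decays in the lower half-plane when ω > 0 and in the upper half-plane when ω < 0.

Case ω > 0 (lower half-plane, clockwise contour ⇒ F(ω) = -2πi·ΣRes):
  Res_{z = - i} g(z) = \frac{9 \omega e^{- \omega}}{4} (pole of order 2)
  F(ω) = -2πi·ΣRes = - \frac{9 i \pi \omega e^{- \omega}}{2}

Case ω < 0 (upper half-plane, counterclockwise contour ⇒ F(ω) = +2πi·ΣRes):
  Res_{z = i} g(z) = - \frac{9 \omega e^{\omega}}{4} (pole of order 2)
  F(ω) = 2πi·ΣRes = - \frac{9 i \pi \omega e^{\omega}}{2}

Both cases combine into a single formula in |ω|:

F(ω) = - \frac{9 i \pi \omega e^{- \left|{\omega}\right|}}{2}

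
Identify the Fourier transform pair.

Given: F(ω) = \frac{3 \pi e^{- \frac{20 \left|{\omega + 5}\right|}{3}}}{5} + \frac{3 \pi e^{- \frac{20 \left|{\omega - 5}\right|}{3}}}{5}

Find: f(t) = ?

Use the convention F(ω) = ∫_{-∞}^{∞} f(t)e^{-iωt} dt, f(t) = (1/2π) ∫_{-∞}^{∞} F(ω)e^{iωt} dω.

f(t) = \frac{8 \cos{\left(5 t \right)}}{t^{2} + \frac{400}{9}}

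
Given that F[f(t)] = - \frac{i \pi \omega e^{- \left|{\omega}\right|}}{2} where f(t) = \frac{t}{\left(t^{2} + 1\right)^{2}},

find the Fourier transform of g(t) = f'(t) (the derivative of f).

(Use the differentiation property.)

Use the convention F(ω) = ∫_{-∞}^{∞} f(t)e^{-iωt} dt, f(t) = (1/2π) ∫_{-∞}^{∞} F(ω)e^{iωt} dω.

F[g](ω) = \frac{\pi \omega^{2} e^{- \left|{\omega}\right|}}{2}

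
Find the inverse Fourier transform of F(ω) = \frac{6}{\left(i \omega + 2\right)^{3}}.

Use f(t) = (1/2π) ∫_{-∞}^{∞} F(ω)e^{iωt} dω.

f(t) = 3 t^{2} e^{- 2 t} u\left(t\right)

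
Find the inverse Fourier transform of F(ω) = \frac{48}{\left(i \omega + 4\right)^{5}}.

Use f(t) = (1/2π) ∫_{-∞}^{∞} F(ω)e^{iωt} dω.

f(t) = 2 t^{4} e^{- 4 t} u\left(t\right)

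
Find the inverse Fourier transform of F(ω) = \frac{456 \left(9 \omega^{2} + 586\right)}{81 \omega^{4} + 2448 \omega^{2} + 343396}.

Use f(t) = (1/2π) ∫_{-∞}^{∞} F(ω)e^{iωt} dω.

f(t) = 4 e^{- \frac{19 \left|{t}\right|}{3}} \cos{\left(5 \left|{t}\right| \right)}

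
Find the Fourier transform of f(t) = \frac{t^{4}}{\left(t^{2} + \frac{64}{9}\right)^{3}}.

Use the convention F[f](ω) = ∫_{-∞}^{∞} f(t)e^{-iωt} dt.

F(ω) = \frac{\pi \left(64 \omega^{2} - 120 \left|{\omega}\right| + 27\right) e^{- \frac{8 \left|{\omega}\right|}{3}}}{192}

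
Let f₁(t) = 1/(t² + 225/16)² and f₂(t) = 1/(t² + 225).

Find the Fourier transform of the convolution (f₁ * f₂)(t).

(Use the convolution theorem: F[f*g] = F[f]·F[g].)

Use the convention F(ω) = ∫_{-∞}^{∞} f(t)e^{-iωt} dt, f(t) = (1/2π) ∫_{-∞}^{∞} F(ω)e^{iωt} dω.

F[f₁*f₂](ω) = \frac{8 \pi^{2} \left(15 \left|{\omega}\right| + 4\right) e^{- \frac{75 \left|{\omega}\right|}{4}}}{50625}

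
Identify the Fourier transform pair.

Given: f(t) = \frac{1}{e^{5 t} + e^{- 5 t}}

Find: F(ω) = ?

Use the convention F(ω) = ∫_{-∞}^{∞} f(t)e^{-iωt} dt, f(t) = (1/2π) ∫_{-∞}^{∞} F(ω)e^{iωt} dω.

F(ω) = \frac{\pi}{10 \cosh{\left(\frac{\pi \omega}{10} \right)}}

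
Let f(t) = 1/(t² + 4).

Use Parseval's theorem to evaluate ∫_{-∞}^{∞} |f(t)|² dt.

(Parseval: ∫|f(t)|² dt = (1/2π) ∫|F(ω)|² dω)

∫|f(t)|² dt = \frac{\pi}{16}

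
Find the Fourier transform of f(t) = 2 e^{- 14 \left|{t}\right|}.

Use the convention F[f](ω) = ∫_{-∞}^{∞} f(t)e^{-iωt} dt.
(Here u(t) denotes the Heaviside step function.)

F(ω) = \frac{56}{\omega^{2} + 196}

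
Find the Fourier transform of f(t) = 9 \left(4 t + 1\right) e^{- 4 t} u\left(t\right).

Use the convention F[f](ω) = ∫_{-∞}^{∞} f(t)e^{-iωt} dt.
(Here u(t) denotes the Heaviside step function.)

F(ω) = \frac{9 \left(- i \omega - 8\right)}{\omega^{2} - 8 i \omega - 16}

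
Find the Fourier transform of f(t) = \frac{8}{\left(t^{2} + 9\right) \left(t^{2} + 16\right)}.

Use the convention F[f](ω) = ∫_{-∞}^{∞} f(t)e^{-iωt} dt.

F(ω) = \frac{2 \pi \left(4 e^{\left|{\omega}\right|} - 3\right) e^{- 4 \left|{\omega}\right|}}{21}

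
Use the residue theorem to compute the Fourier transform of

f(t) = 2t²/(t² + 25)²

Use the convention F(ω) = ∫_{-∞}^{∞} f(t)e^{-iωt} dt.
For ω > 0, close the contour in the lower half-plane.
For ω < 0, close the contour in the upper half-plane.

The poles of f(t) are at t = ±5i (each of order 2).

Let g(z) = f(z)e^{-iωz}; for large |z| the factor e^{-iωz} decays in the lower half-plane when ω > 0 and in the upper half-plane when ω < 0.

Case ω > 0 (lower half-plane, clockwise contour ⇒ F(ω) = -2πi·ΣRes):
  Res_{z = - 5 i} g(z) = \frac{i \left(1 - 5 \omega\right) e^{- 5 \omega}}{10} (pole of order 2)
  F(ω) = -2πi·ΣRes = \frac{\pi \left(1 - 5 \omega\right) e^{- 5 \omega}}{5}

Case ω < 0 (upper half-plane, counterclockwise contour ⇒ F(ω) = +2πi·ΣRes):
  Res_{z = 5 i} g(z) = \frac{i \left(- 5 \omega - 1\right) e^{5 \omega}}{10} (pole of order 2)
  F(ω) = 2πi·ΣRes = \frac{\pi \left(5 \omega + 1\right) e^{5 \omega}}{5}

Both cases combine into a single formula in |ω|:

F(ω) = \frac{\pi \left(1 - 5 \left|{\omega}\right|\right) e^{- 5 \left|{\omega}\right|}}{5}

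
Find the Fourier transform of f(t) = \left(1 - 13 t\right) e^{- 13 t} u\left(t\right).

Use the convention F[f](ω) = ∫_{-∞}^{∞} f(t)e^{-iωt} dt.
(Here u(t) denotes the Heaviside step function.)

F(ω) = \frac{i \omega}{- \omega^{2} + 26 i \omega + 169}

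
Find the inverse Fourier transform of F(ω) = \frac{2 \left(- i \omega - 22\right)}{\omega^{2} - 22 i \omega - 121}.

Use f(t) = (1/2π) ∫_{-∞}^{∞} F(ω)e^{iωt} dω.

f(t) = 2 \left(11 t + 1\right) e^{- 11 t} u\left(t\right)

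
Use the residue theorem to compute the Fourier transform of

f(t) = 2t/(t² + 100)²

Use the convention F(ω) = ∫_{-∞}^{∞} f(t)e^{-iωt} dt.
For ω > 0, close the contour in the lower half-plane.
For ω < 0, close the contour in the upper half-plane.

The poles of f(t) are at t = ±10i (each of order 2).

Let g(z) = f(z)e^{-iωz}; for large |z| the factor e^{-iωz} decays in the lower half-plane when ω > 0 and in the upper half-plane when ω < 0.

Case ω > 0 (lower half-plane, clockwise contour ⇒ F(ω) = -2πi·ΣRes):
  Res_{z = - 10 i} g(z) = \frac{\omega e^{- 10 \omega}}{20} (pole of order 2)
  F(ω) = -2πi·ΣRes = - \frac{i \pi \omega e^{- 10 \omega}}{10}

Case ω < 0 (upper half-plane, counterclockwise contour ⇒ F(ω) = +2πi·ΣRes):
  Res_{z = 10 i} g(z) = - \frac{\omega e^{10 \omega}}{20} (pole of order 2)
  F(ω) = 2πi·ΣRes = - \frac{i \pi \omega e^{10 \omega}}{10}

Both cases combine into a single formula in |ω|:

F(ω) = - \frac{i \pi \omega e^{- 10 \left|{\omega}\right|}}{10}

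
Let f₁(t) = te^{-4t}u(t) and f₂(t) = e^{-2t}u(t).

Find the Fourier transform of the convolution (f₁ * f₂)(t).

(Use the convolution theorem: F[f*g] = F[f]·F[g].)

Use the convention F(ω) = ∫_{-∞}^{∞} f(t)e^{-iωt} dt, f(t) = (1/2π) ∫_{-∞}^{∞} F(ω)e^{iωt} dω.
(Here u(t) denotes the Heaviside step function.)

F[f₁*f₂](ω) = \frac{1}{\left(i \omega + 2\right) \left(i \omega + 4\right)^{2}}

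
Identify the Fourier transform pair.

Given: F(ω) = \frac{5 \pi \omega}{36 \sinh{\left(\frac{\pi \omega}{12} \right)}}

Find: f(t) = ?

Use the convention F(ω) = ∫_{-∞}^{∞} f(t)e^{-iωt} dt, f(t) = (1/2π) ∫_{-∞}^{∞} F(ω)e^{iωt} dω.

f(t) = \frac{5}{\cosh^{2}{\left(6 t \right)}}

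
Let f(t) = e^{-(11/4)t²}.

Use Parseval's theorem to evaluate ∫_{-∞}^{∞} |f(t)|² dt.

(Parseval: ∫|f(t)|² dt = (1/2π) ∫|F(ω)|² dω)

∫|f(t)|² dt = \frac{\sqrt{22} \sqrt{\pi}}{11}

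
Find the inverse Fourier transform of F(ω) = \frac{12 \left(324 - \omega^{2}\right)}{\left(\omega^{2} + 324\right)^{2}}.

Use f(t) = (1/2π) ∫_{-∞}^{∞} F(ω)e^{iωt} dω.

f(t) = 6 e^{- 18 \left|{t}\right|} \left|{t}\right|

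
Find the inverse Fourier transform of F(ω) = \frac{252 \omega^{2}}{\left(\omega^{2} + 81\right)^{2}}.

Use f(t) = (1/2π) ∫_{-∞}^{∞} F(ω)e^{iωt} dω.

f(t) = 7 \left(1 - 9 \left|{t}\right|\right) e^{- 9 \left|{t}\right|}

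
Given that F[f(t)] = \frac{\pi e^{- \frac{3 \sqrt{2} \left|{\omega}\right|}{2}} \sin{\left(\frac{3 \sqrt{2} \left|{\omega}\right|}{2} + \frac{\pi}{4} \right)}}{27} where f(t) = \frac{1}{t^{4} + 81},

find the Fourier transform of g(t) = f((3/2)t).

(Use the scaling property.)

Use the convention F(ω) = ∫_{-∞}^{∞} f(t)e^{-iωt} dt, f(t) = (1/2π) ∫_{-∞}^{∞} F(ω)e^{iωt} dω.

F[g](ω) = \frac{2 \pi e^{- \sqrt{2} \left|{\omega}\right|} \sin{\left(\sqrt{2} \left|{\omega}\right| + \frac{\pi}{4} \right)}}{81}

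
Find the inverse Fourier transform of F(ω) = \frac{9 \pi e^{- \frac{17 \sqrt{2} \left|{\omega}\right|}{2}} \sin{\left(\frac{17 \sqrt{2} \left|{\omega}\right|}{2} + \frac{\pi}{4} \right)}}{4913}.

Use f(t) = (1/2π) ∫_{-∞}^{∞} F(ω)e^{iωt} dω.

f(t) = \frac{9}{t^{4} + 83521}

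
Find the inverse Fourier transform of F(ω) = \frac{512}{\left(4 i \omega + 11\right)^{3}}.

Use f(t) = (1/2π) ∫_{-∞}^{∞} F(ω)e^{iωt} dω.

f(t) = 4 t^{2} e^{- \frac{11 t}{4}} u\left(t\right)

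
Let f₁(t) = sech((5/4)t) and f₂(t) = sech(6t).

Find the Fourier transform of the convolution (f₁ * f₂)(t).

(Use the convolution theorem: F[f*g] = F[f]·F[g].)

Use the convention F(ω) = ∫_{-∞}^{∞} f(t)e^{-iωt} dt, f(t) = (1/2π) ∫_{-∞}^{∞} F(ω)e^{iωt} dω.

F[f₁*f₂](ω) = \frac{2 \pi^{2}}{15 \cosh{\left(\frac{\pi \omega}{12} \right)} \cosh{\left(\frac{2 \pi \omega}{5} \right)}}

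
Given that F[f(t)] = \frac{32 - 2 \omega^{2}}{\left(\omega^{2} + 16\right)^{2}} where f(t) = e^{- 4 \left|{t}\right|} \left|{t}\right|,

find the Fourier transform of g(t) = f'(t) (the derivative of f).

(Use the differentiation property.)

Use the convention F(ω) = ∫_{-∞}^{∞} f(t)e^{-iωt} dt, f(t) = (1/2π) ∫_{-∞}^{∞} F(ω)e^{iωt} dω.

F[g](ω) = - \frac{2 i \omega \left(\omega^{2} - 16\right)}{\left(\omega^{2} + 16\right)^{2}}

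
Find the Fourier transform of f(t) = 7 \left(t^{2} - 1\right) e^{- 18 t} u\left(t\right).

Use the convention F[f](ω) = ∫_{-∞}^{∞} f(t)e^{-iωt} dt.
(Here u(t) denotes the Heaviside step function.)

F(ω) = \frac{7 \left(2 i \omega - \left(i \omega + 18\right)^{3} + 36\right)}{\left(i \omega + 18\right)^{4}}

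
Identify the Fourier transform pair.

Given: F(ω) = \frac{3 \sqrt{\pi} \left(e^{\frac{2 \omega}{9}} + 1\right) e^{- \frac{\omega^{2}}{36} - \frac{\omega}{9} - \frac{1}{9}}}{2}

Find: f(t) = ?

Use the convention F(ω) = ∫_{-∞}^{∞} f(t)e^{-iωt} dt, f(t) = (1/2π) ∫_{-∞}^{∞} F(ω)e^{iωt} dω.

f(t) = 9 e^{- 9 t^{2}} \cos{\left(2 t \right)}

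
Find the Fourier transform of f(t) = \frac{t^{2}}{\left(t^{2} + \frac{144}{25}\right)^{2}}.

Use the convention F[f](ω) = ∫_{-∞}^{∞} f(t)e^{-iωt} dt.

F(ω) = \frac{\pi \left(5 - 12 \left|{\omega}\right|\right) e^{- \frac{12 \left|{\omega}\right|}{5}}}{24}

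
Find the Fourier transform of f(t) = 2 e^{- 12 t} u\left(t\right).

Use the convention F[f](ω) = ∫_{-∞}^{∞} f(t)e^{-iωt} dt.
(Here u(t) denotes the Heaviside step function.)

F(ω) = \frac{2}{i \omega + 12}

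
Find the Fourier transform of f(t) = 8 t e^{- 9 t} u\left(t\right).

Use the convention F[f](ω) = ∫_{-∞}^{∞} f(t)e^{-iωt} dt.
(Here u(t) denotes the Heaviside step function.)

F(ω) = \frac{8}{\left(i \omega + 9\right)^{2}}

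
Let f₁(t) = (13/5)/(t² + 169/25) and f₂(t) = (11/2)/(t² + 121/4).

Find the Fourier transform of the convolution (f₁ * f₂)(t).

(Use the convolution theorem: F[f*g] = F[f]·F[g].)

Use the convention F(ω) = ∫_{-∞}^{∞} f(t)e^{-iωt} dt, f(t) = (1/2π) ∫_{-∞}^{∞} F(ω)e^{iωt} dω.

F[f₁*f₂](ω) = \pi^{2} e^{- \frac{81 \left|{\omega}\right|}{10}}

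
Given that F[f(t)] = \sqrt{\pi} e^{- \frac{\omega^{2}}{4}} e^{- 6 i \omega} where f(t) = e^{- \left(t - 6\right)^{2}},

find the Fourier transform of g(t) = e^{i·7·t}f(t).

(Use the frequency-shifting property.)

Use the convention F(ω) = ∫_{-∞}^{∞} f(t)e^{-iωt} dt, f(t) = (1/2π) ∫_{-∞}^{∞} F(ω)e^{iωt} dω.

F[g](ω) = \sqrt{\pi} e^{- \frac{\left(\omega - 7\right) \left(\omega - 7 + 24 i\right)}{4}}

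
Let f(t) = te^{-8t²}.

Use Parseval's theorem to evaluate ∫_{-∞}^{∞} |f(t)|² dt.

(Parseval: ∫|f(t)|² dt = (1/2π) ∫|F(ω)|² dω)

∫|f(t)|² dt = \frac{\sqrt{\pi}}{128}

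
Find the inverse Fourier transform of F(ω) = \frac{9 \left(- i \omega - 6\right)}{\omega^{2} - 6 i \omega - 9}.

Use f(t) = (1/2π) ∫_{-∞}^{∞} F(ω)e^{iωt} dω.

f(t) = 9 \left(3 t + 1\right) e^{- 3 t} u\left(t\right)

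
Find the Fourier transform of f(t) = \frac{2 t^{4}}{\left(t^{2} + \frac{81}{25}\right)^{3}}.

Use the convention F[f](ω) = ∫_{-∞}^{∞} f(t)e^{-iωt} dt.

F(ω) = \frac{\pi \left(27 \omega^{2} - 75 \left|{\omega}\right| + 25\right) e^{- \frac{9 \left|{\omega}\right|}{5}}}{60}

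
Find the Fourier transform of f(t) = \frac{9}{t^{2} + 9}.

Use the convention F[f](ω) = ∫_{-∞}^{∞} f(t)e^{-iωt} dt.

F(ω) = 3 \pi e^{- 3 \left|{\omega}\right|}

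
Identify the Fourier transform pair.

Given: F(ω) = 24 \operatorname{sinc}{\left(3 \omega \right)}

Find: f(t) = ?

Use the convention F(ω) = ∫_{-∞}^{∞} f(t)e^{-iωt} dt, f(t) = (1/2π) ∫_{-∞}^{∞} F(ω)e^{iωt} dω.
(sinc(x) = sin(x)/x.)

f(t) = 4 \left(\begin{cases} 1 & \text{for}\: \left|{t}\right| < 3 \\0 & \text{otherwise} \end{cases}\right)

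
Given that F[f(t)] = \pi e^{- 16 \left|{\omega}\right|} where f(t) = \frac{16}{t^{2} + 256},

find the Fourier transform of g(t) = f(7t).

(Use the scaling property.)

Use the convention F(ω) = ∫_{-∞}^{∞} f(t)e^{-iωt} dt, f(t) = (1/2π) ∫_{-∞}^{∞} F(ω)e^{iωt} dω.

F[g](ω) = \frac{\pi e^{- \frac{16 \left|{\omega}\right|}{7}}}{7}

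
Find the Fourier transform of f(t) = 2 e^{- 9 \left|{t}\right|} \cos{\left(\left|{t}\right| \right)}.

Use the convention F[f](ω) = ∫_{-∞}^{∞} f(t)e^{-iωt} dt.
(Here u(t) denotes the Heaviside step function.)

F(ω) = \frac{36 \left(\omega^{2} + 82\right)}{\omega^{4} + 160 \omega^{2} + 6724}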